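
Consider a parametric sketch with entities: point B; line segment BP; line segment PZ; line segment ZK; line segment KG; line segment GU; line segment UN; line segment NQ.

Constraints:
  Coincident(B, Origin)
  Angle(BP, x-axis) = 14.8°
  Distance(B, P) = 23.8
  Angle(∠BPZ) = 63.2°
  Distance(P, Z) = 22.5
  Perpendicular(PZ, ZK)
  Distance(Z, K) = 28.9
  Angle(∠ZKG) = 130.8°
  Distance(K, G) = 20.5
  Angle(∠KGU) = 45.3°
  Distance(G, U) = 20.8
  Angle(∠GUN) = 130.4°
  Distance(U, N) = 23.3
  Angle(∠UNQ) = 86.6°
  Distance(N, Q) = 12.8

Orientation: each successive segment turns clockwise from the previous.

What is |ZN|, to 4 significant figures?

8.969

∠KGU = 45.3° gives GU at -15.90° from the x-axis; with |GU| = 20.8, U = (0.1922, 2.346). ∠GUN = 130.4° gives UN at -65.50° from the x-axis; with |UN| = 23.3, N = (9.855, -18.86). Then |ZN| = |N − Z| = 8.969.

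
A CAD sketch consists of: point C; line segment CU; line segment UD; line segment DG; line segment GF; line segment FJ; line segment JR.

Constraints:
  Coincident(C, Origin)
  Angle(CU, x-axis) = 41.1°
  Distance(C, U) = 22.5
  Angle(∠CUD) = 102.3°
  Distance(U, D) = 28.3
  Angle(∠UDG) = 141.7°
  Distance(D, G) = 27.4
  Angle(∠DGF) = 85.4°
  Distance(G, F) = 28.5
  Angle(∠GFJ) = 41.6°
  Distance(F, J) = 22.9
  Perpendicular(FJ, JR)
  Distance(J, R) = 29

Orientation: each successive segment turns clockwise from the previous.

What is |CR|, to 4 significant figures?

65.02

C is at the origin; CU runs at 41.1° with length 22.5, so U = (16.96, 14.79). ∠CUD = 102.3° gives UD at -36.60° from the x-axis; with |UD| = 28.3, D = (39.67, -2.082). ∠UDG = 141.7° gives DG at -74.90° from the x-axis; with |DG| = 27.4, G = (46.81, -28.54). ∠DGF = 85.4° gives GF at -169.5° from the x-axis; with |GF| = 28.5, F = (18.79, -33.73). ∠GFJ = 41.6° gives FJ at 52.10° from the x-axis; with |FJ| = 22.9, J = (32.86, -15.66). The perpendicularity gives JR at right angles to FJ, so JR runs at -37.90°; with |JR| = 29.0, R = (55.74, -33.47). Then |CR| = |R − C| = 65.02.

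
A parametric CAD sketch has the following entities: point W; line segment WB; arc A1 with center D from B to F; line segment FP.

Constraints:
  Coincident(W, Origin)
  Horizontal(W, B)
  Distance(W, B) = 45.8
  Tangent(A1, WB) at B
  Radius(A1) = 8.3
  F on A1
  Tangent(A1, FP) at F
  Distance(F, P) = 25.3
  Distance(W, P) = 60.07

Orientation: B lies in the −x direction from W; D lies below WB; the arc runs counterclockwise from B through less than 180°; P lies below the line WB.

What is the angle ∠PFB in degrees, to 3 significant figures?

129°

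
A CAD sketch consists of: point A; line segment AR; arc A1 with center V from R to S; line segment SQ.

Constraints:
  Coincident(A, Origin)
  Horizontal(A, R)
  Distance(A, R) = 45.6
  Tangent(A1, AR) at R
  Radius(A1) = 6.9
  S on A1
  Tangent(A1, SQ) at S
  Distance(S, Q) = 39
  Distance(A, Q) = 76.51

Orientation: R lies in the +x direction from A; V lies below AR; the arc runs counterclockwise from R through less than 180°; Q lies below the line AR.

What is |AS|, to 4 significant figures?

41.65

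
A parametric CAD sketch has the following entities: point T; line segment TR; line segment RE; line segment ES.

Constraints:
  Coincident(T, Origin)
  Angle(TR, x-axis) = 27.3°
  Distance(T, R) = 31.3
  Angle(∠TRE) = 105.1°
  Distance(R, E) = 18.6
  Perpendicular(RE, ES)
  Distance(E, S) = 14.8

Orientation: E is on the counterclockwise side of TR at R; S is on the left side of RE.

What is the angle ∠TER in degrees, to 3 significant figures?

48.5°

T is at the origin; TR runs at 27.3° with length 31.3, so R = 31.3·(cos 27.3°, sin 27.3°) = (27.8, 14.4). ∠TRE = 105.1°, so RE runs at 27.3° + (180° − 105.1°) = 102° from the x-axis; with |RE| = 18.6, E = R + 18.6·(cos 102°, sin 102°) = (23.9, 32.5). Then cos ∠TER = ET·ER / (|ET||ER|), giving 48.5°.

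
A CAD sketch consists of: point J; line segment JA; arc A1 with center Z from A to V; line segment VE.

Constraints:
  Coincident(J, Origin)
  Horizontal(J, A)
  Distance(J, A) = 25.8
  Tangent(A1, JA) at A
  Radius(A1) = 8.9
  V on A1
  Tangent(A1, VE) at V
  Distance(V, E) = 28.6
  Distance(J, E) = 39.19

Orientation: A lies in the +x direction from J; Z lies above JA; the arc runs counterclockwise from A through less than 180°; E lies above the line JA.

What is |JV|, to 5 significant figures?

35.743

J is at the origin; JA is horizontal with |JA| = 25.8 and A on the +x side, so A = (25.800, 0.0000). Since A1 is tangent to JA there, ZA ⟂ JA, so Z = A + (0, 8.9) = (25.800, 8.9000). Since ZV ⟂ VE (tangency), |ZE| = √(8.9² + 28.6²) = 29.953 regardless of where V sits on A1. So E lies on both circle(J, 39.19) and circle(Z, 29.953); the above-JA intersection is E = (14.214, 36.521). V is the foot of the tangent from E: V = (32.614, 14.626).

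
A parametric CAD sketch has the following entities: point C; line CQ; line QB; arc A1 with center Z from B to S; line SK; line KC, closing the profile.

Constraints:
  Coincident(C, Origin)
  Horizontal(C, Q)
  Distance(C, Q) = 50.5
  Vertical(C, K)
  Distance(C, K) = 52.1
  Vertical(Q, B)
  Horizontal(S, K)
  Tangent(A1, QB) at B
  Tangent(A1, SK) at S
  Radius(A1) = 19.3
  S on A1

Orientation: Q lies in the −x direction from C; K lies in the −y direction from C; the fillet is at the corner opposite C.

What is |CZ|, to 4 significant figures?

45.27

C is at the origin; CQ is horizontal with |CQ| = 50.5 and Q on the −x side, so Q = (-50.50, 0.000). CK is vertical with |CK| = 52.1 and K on the −y side, so K = (0.000, -52.10). The virtual corner opposite C is at (-50.50, -52.10). Since A1 is tangent to QB there, ZB ⟂ QB and the tangent condition forces ZS to be normal to SK, with radius 19.3, so the center Z sits 19.3 in from both sides at Z = (-31.20, -32.80). Then |CZ| = |Z − C| = 45.27.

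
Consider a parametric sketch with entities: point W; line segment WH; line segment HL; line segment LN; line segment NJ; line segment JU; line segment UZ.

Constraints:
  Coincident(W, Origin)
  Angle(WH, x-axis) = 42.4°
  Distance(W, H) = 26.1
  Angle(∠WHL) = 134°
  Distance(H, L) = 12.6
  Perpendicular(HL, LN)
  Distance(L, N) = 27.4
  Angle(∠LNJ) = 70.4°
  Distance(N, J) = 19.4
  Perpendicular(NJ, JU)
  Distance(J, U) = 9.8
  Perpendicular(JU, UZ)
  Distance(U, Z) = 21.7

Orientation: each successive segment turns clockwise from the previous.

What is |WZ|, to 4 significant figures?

36.19

W is at the origin; WH runs at 42.4° with length 26.1, so H = (19.27, 17.60). ∠WHL = 134.0° gives HL at -3.600° from the x-axis; with |HL| = 12.6, L = (31.85, 16.81). HL is perpendicular to LN, so LN runs at -93.60°; with |LN| = 27.4, N = (30.13, -10.54). ∠LNJ = 70.4° gives NJ at 156.8° from the x-axis; with |NJ| = 19.4, J = (12.30, -2.895). NJ is perpendicular to JU, so JU runs at 66.80°; with |JU| = 9.8, U = (16.16, 6.112). The perpendicularity gives UZ at right angles to JU, so UZ runs at -23.20°; with |UZ| = 21.7, Z = (36.10, -2.436). Then |WZ| = |Z − W| = 36.19.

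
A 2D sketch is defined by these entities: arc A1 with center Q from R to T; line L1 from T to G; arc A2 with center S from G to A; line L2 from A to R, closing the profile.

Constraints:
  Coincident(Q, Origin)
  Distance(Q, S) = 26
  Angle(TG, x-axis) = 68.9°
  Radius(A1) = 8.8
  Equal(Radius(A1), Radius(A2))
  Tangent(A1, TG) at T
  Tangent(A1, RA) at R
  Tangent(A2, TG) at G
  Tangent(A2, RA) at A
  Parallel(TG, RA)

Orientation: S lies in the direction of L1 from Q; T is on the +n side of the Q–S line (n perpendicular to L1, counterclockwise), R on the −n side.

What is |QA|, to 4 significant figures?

27.45

The slot axis is L1's direction at 68.9°, so u = (cos 68.9°, sin 68.9°) = (0.3600, 0.9330) and n = (−sin 68.9°, cos 68.9°) = (-0.9330, 0.3600). Q is at the origin and S lies 26.0 along u from Q, so S = 26.0·u = (9.360, 24.26). Tangency of A1 to both parallel lines with radius 8.8 puts T and R at Q ± 8.8·n: T = (-8.210, 3.168), R = (8.210, -3.168). Equal radii place G and A the same way about S: G = S + 8.8·n = (1.150, 27.42), A = S − 8.8·n = (17.57, 21.09). Then |QA| = |A − Q| = 27.45.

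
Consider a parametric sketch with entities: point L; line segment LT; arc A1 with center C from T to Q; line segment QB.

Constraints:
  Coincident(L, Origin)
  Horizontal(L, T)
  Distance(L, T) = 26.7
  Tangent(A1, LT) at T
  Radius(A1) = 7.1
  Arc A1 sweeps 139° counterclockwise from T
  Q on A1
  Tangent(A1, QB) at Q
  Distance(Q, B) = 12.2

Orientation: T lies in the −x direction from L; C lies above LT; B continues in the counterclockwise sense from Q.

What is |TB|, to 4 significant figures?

20.96

L is at the origin; LT is horizontal with |LT| = 26.7 and T on the −x side, so T = (-26.70, 0.000). Tangency of A1 to LT means the radius CT is perpendicular to LT, so C = T + (0, 7.1) = (-26.70, 7.100). On A1, T sits at bearing -90° from C; a 139° counterclockwise sweep puts Q at bearing 49°, so Q = C + 7.1·(cos 49°, sin 49°) = (-22.04, 12.46). A1 meets QB tangentially, so CQ is at right angles to QB, so QB runs along (−sin 49°, cos 49°); with |QB| = 12.2, B = (-31.25, 20.46). Then |TB| = |B − T| = 20.96.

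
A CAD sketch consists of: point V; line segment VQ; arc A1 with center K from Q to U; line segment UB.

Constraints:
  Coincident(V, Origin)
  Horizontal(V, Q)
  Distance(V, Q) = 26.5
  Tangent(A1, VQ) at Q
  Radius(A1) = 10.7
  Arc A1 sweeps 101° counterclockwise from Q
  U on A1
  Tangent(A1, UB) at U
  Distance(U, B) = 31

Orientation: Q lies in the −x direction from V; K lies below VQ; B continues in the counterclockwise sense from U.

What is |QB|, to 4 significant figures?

43.42

V is at the origin; VQ is horizontal with |VQ| = 26.5 and Q on the −x side, so Q = (-26.50, 0.000). A1 meets VQ tangentially, so KQ is at right angles to VQ, so K = Q + (0, -10.7) = (-26.50, -10.70). On A1, Q sits at bearing 90° from K; a 101° counterclockwise sweep puts U at bearing 191°, so U = K + 10.7·(cos 191°, sin 191°) = (-37.00, -12.74). A1 meets UB tangentially, so KU is at right angles to UB, so UB runs along (−sin 191°, cos 191°); with |UB| = 31.0, B = (-31.09, -43.17). Then |QB| = |B − Q| = 43.42.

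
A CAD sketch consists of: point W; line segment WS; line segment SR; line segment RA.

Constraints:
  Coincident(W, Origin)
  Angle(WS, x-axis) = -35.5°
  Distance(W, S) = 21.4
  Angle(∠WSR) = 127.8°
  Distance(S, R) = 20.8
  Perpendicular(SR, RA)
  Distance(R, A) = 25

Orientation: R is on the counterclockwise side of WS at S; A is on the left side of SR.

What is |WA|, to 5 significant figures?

34.868

∠WSR = 127.8°, so SR runs at -35.5° + (180° − 127.8°) = 16.700° from the x-axis; with |SR| = 20.8, R = S + 20.8·(cos 16.700°, sin 16.700°) = (37.345, -6.4499). The perpendicularity gives RA at right angles to SR; with |RA| = 25.0 on the left of SR, A = R + 25.0·(-0.28736, 0.95782) = (30.161, 17.496). Then |WA| = |A − W| = 34.868.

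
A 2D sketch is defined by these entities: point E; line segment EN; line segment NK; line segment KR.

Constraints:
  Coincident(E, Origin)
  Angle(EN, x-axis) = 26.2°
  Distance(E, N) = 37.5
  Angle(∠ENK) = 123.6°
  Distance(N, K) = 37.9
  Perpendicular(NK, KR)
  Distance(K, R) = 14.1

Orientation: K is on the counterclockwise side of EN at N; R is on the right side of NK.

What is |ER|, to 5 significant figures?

74.130

∠ENK = 123.6°, so NK runs at 26.2° + (180° − 123.6°) = 82.600° from the x-axis; with |NK| = 37.9, K = N + 37.9·(cos 82.600°, sin 82.600°) = (38.529, 54.141). NK is perpendicular to KR; with |KR| = 14.1 on the right of NK, R = K + 14.1·(0.99167, -0.12880) = (52.511, 52.325). Then |ER| = |R − E| = 74.130.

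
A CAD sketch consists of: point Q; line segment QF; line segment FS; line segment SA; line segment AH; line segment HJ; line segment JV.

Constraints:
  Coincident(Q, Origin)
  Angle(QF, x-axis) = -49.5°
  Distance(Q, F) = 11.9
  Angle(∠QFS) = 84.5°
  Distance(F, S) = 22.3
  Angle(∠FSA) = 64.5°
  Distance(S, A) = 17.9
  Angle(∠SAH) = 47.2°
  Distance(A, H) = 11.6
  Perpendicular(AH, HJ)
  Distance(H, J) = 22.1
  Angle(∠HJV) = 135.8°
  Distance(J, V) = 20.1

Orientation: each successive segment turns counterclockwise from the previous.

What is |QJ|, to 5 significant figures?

33.110

Q is at the origin; QF runs at -49.5° with length 11.9, so F = (7.7284, -9.0488). ∠QFS = 84.5° gives FS at 46.000° from the x-axis; with |FS| = 22.3, S = (23.219, 6.9924). ∠FSA = 64.5° gives SA at 161.50° from the x-axis; with |SA| = 17.9, A = (6.2443, 12.672). ∠SAH = 47.2° gives AH at -65.700° from the x-axis; with |AH| = 11.6, H = (11.018, 2.0999). AH ⟂ HJ, so HJ runs at 24.300°; with |HJ| = 22.1, J = (31.160, 11.194). Then |QJ| = |J − Q| = 33.110.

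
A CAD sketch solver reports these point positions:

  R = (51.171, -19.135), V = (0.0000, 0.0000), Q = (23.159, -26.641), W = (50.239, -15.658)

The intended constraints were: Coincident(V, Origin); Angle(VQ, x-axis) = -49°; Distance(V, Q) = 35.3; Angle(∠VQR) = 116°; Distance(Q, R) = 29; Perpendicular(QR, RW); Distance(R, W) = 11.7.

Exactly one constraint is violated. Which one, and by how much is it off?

Distance(R, W) = 11.7 — off by 8.10.

V = (0.00, 0.00) ✓; VQ at -49.00° ✓; |VQ| = 35.30 ✓; ∠VQR = 116.0° ✓; |QR| = 29.00 ✓; ∠(QR, RW) = 90.00° ✓; |RW| = 3.600 ✗.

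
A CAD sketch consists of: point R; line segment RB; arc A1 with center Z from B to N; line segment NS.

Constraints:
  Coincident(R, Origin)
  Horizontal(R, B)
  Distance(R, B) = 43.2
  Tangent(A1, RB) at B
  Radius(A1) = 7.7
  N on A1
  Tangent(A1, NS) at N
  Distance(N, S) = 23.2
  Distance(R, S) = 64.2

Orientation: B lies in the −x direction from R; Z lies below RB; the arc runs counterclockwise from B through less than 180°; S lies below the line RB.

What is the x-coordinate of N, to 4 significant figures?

-50.45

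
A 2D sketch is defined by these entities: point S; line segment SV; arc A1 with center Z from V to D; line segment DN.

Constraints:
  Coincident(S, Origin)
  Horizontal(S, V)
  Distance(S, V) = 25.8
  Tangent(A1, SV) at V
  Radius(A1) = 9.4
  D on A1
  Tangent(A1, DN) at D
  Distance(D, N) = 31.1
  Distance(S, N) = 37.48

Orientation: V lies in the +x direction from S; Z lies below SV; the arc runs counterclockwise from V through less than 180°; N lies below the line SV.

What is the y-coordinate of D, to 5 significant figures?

-6.7594

S is at the origin; S and V share the same y with |SV| = 25.8 and V on the +x side, so V = (25.800, 0.0000). Tangency of A1 to SV means the radius ZV is perpendicular to SV, so Z = V + (0, -9.4) = (25.800, -9.4000). Since ZD ⟂ DN (tangency), |ZN| = √(9.4² + 31.1²) = 32.490 regardless of where D sits on A1. So N lies on both circle(S, 37.48) and circle(Z, 32.490); the below-SV intersection is N = (8.0420, -36.607). D is the foot of the tangent from N: D = (16.779, -6.7594).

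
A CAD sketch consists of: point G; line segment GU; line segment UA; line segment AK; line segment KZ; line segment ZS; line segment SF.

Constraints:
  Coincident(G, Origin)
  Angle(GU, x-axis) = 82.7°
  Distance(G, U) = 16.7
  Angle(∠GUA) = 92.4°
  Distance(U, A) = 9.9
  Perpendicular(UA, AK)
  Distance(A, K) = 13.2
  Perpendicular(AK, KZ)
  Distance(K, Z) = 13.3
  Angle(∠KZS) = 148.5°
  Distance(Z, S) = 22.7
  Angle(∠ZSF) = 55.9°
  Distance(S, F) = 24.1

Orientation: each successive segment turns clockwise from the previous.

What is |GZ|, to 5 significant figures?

4.4092

G is at the origin; GU runs at 82.7° with length 16.7, so U = (2.1220, 16.565). ∠GUA = 92.4° gives UA at -4.9000° from the x-axis; with |UA| = 9.9, A = (11.986, 15.719). UA ⟂ AK, so AK runs at -94.900°; with |AK| = 13.2, K = (10.858, 2.5673). AK is perpendicular to KZ, so KZ runs at 175.10°; with |KZ| = 13.3, Z = (-2.3931, 3.7033). Then |GZ| = |Z − G| = 4.4092.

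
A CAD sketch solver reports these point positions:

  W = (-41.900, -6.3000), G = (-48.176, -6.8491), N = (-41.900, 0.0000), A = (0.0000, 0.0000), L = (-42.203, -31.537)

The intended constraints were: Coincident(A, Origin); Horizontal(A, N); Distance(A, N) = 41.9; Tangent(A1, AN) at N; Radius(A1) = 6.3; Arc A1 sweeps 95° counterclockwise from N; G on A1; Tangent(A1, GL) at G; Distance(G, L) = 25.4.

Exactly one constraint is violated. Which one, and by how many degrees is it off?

Tangent(A1, GL) at G — off by 8.60°.

A = (0.00, 0.00) ✓; A.y = 0.00, N.y = 0.00 ✓; |AN| = 41.90 ✓; ∠(WN, NA) = 90.00° ✓; |WN| = 6.300 ✓; bearing(W→G) − bearing(W→N) = 95.00° ✓; |WG| = 6.300 ✓; ∠(WG, GL) = 81.40° ✗; |GL| = 25.40 ✓.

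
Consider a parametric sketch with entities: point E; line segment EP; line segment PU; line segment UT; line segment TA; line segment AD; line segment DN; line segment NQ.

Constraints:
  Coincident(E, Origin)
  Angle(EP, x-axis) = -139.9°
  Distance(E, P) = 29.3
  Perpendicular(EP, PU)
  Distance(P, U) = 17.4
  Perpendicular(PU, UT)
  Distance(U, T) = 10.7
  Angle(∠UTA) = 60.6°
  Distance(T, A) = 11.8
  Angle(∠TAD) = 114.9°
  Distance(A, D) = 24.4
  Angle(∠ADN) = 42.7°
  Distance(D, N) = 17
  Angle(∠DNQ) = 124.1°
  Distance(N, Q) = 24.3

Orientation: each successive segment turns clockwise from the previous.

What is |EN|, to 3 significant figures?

40.4

E is at the origin; EP runs at -139.9° with length 29.3, so P = (-22.4, -18.9). The perpendicularity gives PU at right angles to EP, so PU runs at 130°; with |PU| = 17.4, U = (-33.6, -5.56). PU ⟂ UT, so UT runs at 40.1°; with |UT| = 10.7, T = (-25.4, 1.33). ∠UTA = 60.6° gives TA at -79.3° from the x-axis; with |TA| = 11.8, A = (-23.2, -10.3). ∠TAD = 114.9° gives AD at -144° from the x-axis; with |AD| = 24.4, D = (-43.1, -24.5). ∠ADN = 42.7° gives DN at 78.3° from the x-axis; with |DN| = 17.0, N = (-39.6, -7.82). Then |EN| = |N − E| = 40.4.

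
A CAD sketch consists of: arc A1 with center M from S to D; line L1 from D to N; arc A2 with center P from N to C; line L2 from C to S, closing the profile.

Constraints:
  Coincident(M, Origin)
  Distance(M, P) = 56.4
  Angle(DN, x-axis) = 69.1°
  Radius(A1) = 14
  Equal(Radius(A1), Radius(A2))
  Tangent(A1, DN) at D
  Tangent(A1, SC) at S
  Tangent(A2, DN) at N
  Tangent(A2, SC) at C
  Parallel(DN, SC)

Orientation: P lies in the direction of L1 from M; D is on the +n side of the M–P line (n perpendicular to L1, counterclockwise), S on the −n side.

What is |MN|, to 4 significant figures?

58.11

The slot axis is L1's direction at 69.1°, so u = (cos 69.1°, sin 69.1°) = (0.3567, 0.9342) and n = (−sin 69.1°, cos 69.1°) = (-0.9342, 0.3567). M is at the origin and P lies 56.4 along u from M, so P = 56.4·u = (20.12, 52.69). Tangency of A1 to both parallel lines with radius 14.0 puts D and S at M ± 14.0·n: D = (-13.08, 4.994), S = (13.08, -4.994). Equal radii place N and C the same way about P: N = P + 14.0·n = (7.041, 57.68), C = P − 14.0·n = (33.20, 47.69). Then |MN| = |N − M| = 58.11.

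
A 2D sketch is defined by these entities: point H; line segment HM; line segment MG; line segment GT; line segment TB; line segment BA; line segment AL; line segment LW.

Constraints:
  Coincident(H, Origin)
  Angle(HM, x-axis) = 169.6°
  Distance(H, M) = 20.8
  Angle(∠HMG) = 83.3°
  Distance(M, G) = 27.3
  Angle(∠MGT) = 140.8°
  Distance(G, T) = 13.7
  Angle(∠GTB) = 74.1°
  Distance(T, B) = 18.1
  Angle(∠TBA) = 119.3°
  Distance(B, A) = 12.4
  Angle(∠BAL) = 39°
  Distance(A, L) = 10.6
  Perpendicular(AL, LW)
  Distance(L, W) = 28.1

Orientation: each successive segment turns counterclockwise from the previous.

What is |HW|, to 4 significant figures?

31.74

H is at the origin; HM runs at 169.6° with length 20.8, so M = (-20.46, 3.755). ∠HMG = 83.3° gives MG at -93.70° from the x-axis; with |MG| = 27.3, G = (-22.22, -23.49). ∠MGT = 140.8° gives GT at -54.50° from the x-axis; with |GT| = 13.7, T = (-14.26, -34.64). ∠GTB = 74.1° gives TB at 51.40° from the x-axis; with |TB| = 18.1, B = (-2.972, -20.50). ∠TBA = 119.3° gives BA at 112.1° from the x-axis; with |BA| = 12.4, A = (-7.637, -9.007). ∠BAL = 39.0° gives AL at -106.9° from the x-axis; with |AL| = 10.6, L = (-10.72, -19.15). AL is perpendicular to LW, so LW runs at -16.90°; with |LW| = 28.1, W = (16.17, -27.32). Then |HW| = |W − H| = 31.74.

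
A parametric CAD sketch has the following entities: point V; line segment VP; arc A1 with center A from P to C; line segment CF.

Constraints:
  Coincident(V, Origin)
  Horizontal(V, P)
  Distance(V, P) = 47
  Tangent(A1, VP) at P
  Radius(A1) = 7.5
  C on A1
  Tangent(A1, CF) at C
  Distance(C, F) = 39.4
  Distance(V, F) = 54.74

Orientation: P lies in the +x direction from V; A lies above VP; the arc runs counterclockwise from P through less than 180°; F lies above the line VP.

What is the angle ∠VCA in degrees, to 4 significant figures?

20.85°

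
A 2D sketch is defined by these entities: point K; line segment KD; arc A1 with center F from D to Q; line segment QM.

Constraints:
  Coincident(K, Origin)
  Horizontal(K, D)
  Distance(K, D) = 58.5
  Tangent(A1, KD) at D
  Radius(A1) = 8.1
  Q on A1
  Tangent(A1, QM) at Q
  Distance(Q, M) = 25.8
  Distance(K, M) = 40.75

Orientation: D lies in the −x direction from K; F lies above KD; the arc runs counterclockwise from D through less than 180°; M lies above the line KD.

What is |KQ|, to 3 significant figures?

52.7

Checks: |FQ| = 8.100 ✓; ∠(FQ, QM) = 90.00° ✓; |QM| = 25.80 ✓; |KM| = 40.75 ✓.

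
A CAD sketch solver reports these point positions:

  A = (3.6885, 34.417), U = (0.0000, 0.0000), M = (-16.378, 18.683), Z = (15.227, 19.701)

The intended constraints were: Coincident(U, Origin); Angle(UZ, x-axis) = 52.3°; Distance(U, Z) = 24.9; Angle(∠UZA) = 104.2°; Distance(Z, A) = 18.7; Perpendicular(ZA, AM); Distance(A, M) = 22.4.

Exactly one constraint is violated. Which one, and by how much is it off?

Distance(A, M) = 22.4 — off by 3.10.

U = (0.00, 0.00) ✓; UZ at 52.30° ✓; |UZ| = 24.90 ✓; ∠UZA = 104.2° ✓; |ZA| = 18.70 ✓; ∠(ZA, AM) = 90.00° ✓; |AM| = 25.50 ✗.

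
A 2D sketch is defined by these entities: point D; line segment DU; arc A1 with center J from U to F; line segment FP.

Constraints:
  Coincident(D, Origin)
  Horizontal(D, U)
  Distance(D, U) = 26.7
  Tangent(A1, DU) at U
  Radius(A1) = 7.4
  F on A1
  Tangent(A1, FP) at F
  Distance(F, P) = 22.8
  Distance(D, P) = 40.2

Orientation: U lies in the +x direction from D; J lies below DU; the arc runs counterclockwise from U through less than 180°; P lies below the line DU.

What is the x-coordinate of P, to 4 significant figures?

25.20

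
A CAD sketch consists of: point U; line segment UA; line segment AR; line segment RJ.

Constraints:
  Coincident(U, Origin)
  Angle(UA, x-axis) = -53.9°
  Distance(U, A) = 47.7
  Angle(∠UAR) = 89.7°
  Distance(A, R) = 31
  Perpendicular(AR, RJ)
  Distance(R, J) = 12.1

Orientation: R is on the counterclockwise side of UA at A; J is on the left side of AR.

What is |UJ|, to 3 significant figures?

47.0

U is at the origin; UA runs at -53.9° with length 47.7, so A = 47.7·(cos -53.9°, sin -53.9°) = (28.1, -38.5). ∠UAR = 89.7°, so AR runs at -53.9° + (180° − 89.7°) = 36.4° from the x-axis; with |AR| = 31.0, R = A + 31.0·(cos 36.4°, sin 36.4°) = (53.1, -20.1). AR is perpendicular to RJ; with |RJ| = 12.1 on the left of AR, J = R + 12.1·(-0.593, 0.805) = (45.9, -10.4). Then |UJ| = |J − U| = 47.0.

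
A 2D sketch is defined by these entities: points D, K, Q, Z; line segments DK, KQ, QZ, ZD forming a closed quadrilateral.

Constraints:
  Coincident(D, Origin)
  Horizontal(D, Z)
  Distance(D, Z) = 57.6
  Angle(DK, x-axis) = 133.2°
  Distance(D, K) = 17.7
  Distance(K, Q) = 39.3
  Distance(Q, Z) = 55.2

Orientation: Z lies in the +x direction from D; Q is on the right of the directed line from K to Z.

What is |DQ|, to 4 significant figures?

22.60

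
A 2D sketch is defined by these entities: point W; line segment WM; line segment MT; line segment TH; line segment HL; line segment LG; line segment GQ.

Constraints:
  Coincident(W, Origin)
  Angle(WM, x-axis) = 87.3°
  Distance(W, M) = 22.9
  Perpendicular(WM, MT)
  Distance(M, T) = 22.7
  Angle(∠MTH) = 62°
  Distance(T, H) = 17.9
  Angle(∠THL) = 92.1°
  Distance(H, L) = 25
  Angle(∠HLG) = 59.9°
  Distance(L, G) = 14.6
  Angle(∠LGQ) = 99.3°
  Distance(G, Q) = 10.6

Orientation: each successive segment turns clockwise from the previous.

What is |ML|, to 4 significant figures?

9.538

W is at the origin; WM runs at 87.3° with length 22.9, so M = (1.079, 22.87). The perpendicularity gives MT at right angles to WM, so MT runs at -2.700°; with |MT| = 22.7, T = (23.75, 21.81). ∠MTH = 62.0° gives TH at -120.7° from the x-axis; with |TH| = 17.9, H = (14.61, 6.414). ∠THL = 92.1° gives HL at 151.4° from the x-axis; with |HL| = 25.0, L = (-7.335, 18.38). Then |ML| = |L − M| = 9.538.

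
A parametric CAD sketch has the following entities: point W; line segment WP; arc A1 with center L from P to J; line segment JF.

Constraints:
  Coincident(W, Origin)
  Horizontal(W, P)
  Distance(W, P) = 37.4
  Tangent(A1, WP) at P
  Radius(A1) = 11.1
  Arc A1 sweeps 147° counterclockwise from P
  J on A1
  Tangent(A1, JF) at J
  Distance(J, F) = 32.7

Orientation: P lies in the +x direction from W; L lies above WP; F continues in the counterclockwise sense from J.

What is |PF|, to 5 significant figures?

43.792

On A1, P sits at bearing -90° from L; a 147° counterclockwise sweep puts J at bearing 57°, so J = L + 11.1·(cos 57°, sin 57°) = (43.445, 20.409). Since A1 is tangent to JF there, LJ ⟂ JF, so JF runs along (−sin 57°, cos 57°); with |JF| = 32.7, F = (16.021, 38.219). Then |PF| = |F − P| = 43.792.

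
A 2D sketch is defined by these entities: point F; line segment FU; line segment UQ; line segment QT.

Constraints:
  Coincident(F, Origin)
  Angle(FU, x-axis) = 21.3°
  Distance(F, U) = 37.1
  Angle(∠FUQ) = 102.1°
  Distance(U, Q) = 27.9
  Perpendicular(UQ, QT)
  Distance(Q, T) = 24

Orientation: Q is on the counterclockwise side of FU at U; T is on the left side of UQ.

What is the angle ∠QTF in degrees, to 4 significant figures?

109.0°

∠FUQ = 102.1°, so UQ runs at 21.3° + (180° − 102.1°) = 99.20° from the x-axis; with |UQ| = 27.9, Q = U + 27.9·(cos 99.20°, sin 99.20°) = (30.11, 41.02). The perpendicularity gives QT at right angles to UQ; with |QT| = 24.0 on the left of UQ, T = Q + 24.0·(-0.9871, -0.1599) = (6.414, 37.18). Then cos ∠QTF = TQ·TF / (|TQ||TF|), giving 109.0°.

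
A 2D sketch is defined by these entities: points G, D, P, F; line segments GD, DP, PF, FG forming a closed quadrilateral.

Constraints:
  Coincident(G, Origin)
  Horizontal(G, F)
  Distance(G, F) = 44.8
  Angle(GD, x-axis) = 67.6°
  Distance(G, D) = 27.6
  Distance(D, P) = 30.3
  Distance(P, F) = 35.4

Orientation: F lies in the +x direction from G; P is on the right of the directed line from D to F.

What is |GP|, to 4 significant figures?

10.83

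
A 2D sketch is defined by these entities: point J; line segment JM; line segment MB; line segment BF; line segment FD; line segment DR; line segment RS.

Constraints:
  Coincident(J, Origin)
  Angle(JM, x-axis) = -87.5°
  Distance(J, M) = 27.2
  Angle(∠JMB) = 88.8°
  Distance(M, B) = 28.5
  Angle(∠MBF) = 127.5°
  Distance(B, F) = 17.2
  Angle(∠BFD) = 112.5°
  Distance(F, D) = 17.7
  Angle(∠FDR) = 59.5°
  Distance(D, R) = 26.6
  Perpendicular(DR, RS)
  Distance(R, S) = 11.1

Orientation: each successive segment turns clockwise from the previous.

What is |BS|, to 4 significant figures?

1.852

J is at the origin; JM runs at -87.5° with length 27.2, so M = (1.186, -27.17). ∠JMB = 88.8° gives MB at -178.7° from the x-axis; with |MB| = 28.5, B = (-27.31, -27.82). ∠MBF = 127.5° gives BF at 128.8° from the x-axis; with |BF| = 17.2, F = (-38.08, -14.42). ∠BFD = 112.5° gives FD at 61.30° from the x-axis; with |FD| = 17.7, D = (-29.58, 1.109). ∠FDR = 59.5° gives DR at -59.20° from the x-axis; with |DR| = 26.6, R = (-15.96, -21.74). DR ⟂ RS, so RS runs at -149.2°; with |RS| = 11.1, S = (-25.50, -27.42). Then |BS| = |S − B| = 1.852.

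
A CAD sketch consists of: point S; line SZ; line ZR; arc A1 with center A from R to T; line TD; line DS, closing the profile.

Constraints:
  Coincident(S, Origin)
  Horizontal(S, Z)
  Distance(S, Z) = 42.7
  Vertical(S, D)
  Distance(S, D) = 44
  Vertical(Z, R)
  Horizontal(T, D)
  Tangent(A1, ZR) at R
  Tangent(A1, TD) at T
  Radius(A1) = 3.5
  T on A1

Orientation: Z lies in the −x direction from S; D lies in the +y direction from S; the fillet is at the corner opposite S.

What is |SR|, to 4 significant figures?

58.85

The virtual corner opposite S is at (-42.70, 44.00). A1 meets ZR tangentially, so AR is at right angles to ZR and the tangent condition forces AT to be normal to TD, with radius 3.5, so the center A sits 3.5 in from both sides at A = (-39.20, 40.50). That places the tangent points at R = (-42.70, 40.50) on ZR and T = (-39.20, 44.00) on TD. Then |SR| = |R − S| = 58.85.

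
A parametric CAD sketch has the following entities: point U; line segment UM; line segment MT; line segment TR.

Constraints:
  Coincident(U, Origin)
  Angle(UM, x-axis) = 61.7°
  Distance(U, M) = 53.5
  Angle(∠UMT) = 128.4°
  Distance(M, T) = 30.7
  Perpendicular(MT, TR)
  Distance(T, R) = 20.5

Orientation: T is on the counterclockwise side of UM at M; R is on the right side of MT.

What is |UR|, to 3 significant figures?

89.4

∠UMT = 128.4°, so MT runs at 61.7° + (180° − 128.4°) = 113° from the x-axis; with |MT| = 30.7, T = M + 30.7·(cos 113°, sin 113°) = (13.2, 75.3). The perpendicularity gives TR at right angles to MT; with |TR| = 20.5 on the right of MT, R = T + 20.5·(0.918, 0.396) = (32.0, 83.4). Then |UR| = |R − U| = 89.4.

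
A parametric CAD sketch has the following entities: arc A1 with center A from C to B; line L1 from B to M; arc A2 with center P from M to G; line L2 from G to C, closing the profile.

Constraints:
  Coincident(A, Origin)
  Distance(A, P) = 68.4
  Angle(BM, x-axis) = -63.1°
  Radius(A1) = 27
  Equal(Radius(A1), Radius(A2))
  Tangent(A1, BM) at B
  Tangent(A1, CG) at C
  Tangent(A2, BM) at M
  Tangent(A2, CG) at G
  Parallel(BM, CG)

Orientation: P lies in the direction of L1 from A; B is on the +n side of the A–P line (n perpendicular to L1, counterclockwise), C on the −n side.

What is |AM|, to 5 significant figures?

73.536

The slot axis is L1's direction at -63.1°, so u = (cos -63.1°, sin -63.1°) = (0.45243, -0.89180) and n = (−sin -63.1°, cos -63.1°) = (0.89180, 0.45243). A is at the origin and P lies 68.4 along u from A, so P = 68.4·u = (30.947, -60.999). Tangency of A1 to both parallel lines with radius 27.0 puts B and C at A ± 27.0·n: B = (24.079, 12.216), C = (-24.079, -12.216). Equal radii place M and G the same way about P: M = P + 27.0·n = (55.025, -48.783), G = P − 27.0·n = (6.8680, -73.215). Then |AM| = |M − A| = 73.536.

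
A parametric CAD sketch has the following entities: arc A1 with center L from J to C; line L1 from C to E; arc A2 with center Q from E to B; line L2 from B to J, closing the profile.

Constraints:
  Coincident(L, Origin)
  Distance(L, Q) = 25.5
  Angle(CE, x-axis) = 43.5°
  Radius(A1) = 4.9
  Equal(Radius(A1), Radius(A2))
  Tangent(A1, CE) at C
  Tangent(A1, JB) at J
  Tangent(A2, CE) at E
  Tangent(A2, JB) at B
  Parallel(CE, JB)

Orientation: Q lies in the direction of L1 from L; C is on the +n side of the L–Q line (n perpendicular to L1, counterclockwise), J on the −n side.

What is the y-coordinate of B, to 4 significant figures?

14.00

The slot axis is L1's direction at 43.5°, so u = (cos 43.5°, sin 43.5°) = (0.7254, 0.6884) and n = (−sin 43.5°, cos 43.5°) = (-0.6884, 0.7254). L is at the origin and Q lies 25.5 along u from L, so Q = 25.5·u = (18.50, 17.55). Tangency of A1 to both parallel lines with radius 4.9 puts C and J at L ± 4.9·n: C = (-3.373, 3.554), J = (3.373, -3.554). Equal radii place E and B the same way about Q: E = Q + 4.9·n = (15.12, 21.11), B = Q − 4.9·n = (21.87, 14.00). So B.y = 14.00.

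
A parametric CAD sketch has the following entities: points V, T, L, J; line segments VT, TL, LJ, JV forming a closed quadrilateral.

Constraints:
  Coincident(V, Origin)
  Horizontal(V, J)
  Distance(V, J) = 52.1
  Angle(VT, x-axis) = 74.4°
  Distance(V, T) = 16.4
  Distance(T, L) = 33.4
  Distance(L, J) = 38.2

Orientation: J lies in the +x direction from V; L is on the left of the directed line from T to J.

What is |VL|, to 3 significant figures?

46.7

Checks: |TL| = 33.40 ✓; |LJ| = 38.20 ✓.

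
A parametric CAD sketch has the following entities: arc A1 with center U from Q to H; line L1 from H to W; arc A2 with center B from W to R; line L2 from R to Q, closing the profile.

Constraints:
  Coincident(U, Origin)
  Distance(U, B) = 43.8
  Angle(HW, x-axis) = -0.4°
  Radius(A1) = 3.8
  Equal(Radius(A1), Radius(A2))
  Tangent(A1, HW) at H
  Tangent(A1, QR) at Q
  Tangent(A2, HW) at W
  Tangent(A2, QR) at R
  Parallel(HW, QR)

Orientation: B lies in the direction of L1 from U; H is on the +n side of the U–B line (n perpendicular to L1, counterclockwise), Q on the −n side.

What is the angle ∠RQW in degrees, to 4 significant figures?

9.844°

Tangency of A1 to both parallel lines with radius 3.8 puts H and Q at U ± 3.8·n: H = (0.02653, 3.800), Q = (-0.02653, -3.800). Equal radii place W and R the same way about B: W = B + 3.8·n = (43.83, 3.494), R = B − 3.8·n = (43.77, -4.106). Then cos ∠RQW = QR·QW / (|QR||QW|), giving 9.844°.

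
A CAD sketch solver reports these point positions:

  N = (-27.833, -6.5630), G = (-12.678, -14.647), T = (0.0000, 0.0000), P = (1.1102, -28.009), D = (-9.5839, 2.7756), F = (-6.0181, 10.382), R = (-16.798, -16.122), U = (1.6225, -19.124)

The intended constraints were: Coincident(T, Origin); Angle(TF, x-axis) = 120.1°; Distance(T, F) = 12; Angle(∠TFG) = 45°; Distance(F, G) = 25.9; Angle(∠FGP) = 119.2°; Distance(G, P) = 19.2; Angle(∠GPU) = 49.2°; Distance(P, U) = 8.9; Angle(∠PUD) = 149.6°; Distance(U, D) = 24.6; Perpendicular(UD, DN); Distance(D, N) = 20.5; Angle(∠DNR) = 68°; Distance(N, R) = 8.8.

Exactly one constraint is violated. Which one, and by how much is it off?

Distance(N, R) = 8.8 — off by 5.80.

T = (0.00, 0.00) ✓; TF at 120.1° ✓; |TF| = 12.00 ✓; ∠TFG = 45.00° ✓; |FG| = 25.90 ✓; ∠FGP = 119.2° ✓; |GP| = 19.20 ✓; ∠GPU = 49.20° ✓; |PU| = 8.900 ✓; ∠PUD = 149.6° ✓; |UD| = 24.60 ✓; ∠(UD, DN) = 90.00° ✓; |DN| = 20.50 ✓; ∠DNR = 68.00° ✓; |NR| = 14.60 ✗.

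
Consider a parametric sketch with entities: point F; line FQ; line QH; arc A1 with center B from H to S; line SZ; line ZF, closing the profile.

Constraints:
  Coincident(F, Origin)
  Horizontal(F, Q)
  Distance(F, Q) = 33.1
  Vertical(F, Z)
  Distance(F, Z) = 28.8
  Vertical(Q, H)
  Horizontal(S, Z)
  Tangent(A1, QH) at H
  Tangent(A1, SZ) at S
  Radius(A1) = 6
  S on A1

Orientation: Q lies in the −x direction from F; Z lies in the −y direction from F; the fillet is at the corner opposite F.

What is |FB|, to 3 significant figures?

35.4

F is at the origin; F and Q share the same y with |FQ| = 33.1 and Q on the −x side, so Q = (-33.1, 0.00). FZ is vertical with |FZ| = 28.8 and Z on the −y side, so Z = (0.00, -28.8). The virtual corner opposite F is at (-33.1, -28.8). Tangency of A1 to QH means the radius BH is perpendicular to QH and tangency of A1 to SZ means the radius BS is perpendicular to SZ, with radius 6.0, so the center B sits 6.0 in from both sides at B = (-27.1, -22.8). Then |FB| = |B − F| = 35.4.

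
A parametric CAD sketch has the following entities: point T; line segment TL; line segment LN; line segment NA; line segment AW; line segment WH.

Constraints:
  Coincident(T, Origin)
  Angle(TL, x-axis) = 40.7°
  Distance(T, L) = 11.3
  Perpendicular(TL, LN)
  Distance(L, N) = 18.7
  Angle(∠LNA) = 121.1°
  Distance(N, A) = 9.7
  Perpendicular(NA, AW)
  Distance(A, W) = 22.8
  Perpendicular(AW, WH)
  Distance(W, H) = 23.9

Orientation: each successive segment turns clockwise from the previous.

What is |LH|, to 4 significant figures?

8.167

T is at the origin; TL runs at 40.7° with length 11.3, so L = (8.567, 7.369). The perpendicularity gives LN at right angles to TL, so LN runs at -49.30°; with |LN| = 18.7, N = (20.76, -6.808). ∠LNA = 121.1° gives NA at -108.2° from the x-axis; with |NA| = 9.7, A = (17.73, -16.02). NA ⟂ AW, so AW runs at 161.8°; with |AW| = 22.8, W = (-3.928, -8.902). AW is perpendicular to WH, so WH runs at 71.80°; with |WH| = 23.9, H = (3.537, 13.80). Then |LH| = |H − L| = 8.167.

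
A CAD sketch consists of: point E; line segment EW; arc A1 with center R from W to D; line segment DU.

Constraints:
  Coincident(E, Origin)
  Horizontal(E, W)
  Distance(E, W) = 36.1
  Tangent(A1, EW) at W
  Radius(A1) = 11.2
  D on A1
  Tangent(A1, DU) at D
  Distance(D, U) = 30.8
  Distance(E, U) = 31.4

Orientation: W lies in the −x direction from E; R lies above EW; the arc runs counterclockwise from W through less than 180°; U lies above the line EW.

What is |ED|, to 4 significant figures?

27.35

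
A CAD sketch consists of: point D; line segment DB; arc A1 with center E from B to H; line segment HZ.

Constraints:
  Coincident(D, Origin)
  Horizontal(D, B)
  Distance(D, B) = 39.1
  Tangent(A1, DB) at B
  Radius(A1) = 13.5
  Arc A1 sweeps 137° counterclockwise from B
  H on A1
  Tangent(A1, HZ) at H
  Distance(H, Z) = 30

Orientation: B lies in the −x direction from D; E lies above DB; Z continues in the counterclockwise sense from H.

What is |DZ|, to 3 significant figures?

67.9

On A1, B sits at bearing -90° from E; a 137° counterclockwise sweep puts H at bearing 47°, so H = E + 13.5·(cos 47°, sin 47°) = (-29.9, 23.4). Since A1 is tangent to HZ there, EH ⟂ HZ, so HZ runs along (−sin 47°, cos 47°); with |HZ| = 30.0, Z = (-51.8, 43.8). Then |DZ| = |Z − D| = 67.9.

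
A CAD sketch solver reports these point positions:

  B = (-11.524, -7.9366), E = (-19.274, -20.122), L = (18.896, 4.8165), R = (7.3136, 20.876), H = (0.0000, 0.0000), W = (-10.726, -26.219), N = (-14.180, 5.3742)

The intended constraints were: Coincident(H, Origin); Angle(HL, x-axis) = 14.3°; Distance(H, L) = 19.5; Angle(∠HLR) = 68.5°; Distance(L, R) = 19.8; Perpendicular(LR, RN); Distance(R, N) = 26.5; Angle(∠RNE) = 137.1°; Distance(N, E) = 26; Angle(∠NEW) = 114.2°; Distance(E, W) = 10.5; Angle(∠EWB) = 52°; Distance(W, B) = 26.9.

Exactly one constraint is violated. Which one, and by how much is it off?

Distance(W, B) = 26.9 — off by 8.60.

H = (0.00, 0.00) ✓; HL at 14.30° ✓; |HL| = 19.50 ✓; ∠HLR = 68.50° ✓; |LR| = 19.80 ✓; ∠(LR, RN) = 90.00° ✓; |RN| = 26.50 ✓; ∠RNE = 137.1° ✓; |NE| = 26.00 ✓; ∠NEW = 114.2° ✓; |EW| = 10.50 ✓; ∠EWB = 52.00° ✓; |WB| = 18.30 ✗.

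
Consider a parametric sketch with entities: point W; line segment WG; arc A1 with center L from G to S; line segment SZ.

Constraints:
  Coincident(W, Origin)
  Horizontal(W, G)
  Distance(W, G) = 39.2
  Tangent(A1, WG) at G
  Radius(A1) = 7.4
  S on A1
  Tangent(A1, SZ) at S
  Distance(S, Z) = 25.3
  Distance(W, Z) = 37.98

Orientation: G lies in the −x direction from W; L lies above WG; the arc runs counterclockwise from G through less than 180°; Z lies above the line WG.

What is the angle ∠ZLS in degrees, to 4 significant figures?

73.70°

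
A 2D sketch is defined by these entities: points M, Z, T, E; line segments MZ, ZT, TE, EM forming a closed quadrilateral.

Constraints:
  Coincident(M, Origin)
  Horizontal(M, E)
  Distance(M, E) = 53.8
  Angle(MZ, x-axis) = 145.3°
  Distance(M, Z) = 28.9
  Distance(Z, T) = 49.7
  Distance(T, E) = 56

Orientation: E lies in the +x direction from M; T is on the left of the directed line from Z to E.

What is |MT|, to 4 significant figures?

46.84

M is at the origin; ME is horizontal with |ME| = 53.8 and E in +x, so E = (53.8, 0). MZ runs at 145.3° with |MZ| = 28.9, so Z = (-23.76, 16.45). T is determined by |ZT| = 49.7 and |TE| = 56.0 together: it lies at the intersection of circle(Z, 49.7) and circle(E, 56.0). With |ZE| = 79.29, the foot of the radical line on ZE is 35.44 from Z and the perpendicular offset is √(49.7² − 35.44²) = 34.84. Taking the left-of-ZE solution: T = (18.14, 43.18).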